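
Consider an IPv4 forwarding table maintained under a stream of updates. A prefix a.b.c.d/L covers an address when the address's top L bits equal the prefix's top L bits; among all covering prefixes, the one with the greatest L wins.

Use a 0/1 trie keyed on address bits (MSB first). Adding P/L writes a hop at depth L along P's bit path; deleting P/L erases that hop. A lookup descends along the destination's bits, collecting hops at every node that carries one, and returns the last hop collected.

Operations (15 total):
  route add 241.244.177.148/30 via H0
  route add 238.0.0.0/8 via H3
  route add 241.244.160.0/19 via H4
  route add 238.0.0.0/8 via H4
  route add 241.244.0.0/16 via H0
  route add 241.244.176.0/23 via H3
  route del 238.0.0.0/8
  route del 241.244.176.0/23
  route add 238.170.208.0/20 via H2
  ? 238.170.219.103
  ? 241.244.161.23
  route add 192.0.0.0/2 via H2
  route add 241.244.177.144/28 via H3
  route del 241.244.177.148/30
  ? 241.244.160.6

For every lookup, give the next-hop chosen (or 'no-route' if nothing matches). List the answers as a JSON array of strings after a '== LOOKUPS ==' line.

Trace:
  add 241.244.177.148/30 -> H0 at depth 30
  add 238.0.0.0/8 -> H3 at depth 8
  add 241.244.160.0/19 -> H4 at depth 19
  add 238.0.0.0/8 -> H4 at depth 8
  add 241.244.0.0/16 -> H0 at depth 16
  add 241.244.176.0/23 -> H3 at depth 23
  del 238.0.0.0/8 (clear depth 8)
  del 241.244.176.0/23 (clear depth 23)
  add 238.170.208.0/20 -> H2 at depth 20
  lookup 238.170.219.103: bits 11101110101010101101 walk d0:-→d1:-→d2:-→d3:-→d4:-→d5:-→d6:-→d7:-→d8:-→d9:-→d10:-→d11:-→d12:-→d13:-→d14:-→d15:-→d16:-→d17:-→d18:-→d19:-→d20:H2 -> H2
  lookup 241.244.161.23: bits 1111000111110100101 walk d0:-→d1:-→d2:-→d3:-→d4:-→d5:-→d6:-→d7:-→d8:-→d9:-→d10:-→d11:-→d12:-→d13:-→d14:-→d15:-→d16:H0→d17:-→d18:-→d19:H4 -> H4
  add 192.0.0.0/2 -> H2 at depth 2
  add 241.244.177.144/28 -> H3 at depth 28
  del 241.244.177.148/30 (clear depth 30)
  lookup 241.244.160.6: bits 1111000111110100101 walk d0:-→d1:-→d2:H2→d3:-→d4:-→d5:-→d6:-→d7:-→d8:-→d9:-→d10:-→d11:-→d12:-→d13:-→d14:-→d15:-→d16:H0→d17:-→d18:-→d19:H4 -> H4

== LOOKUPS ==
["H2","H4","H4"]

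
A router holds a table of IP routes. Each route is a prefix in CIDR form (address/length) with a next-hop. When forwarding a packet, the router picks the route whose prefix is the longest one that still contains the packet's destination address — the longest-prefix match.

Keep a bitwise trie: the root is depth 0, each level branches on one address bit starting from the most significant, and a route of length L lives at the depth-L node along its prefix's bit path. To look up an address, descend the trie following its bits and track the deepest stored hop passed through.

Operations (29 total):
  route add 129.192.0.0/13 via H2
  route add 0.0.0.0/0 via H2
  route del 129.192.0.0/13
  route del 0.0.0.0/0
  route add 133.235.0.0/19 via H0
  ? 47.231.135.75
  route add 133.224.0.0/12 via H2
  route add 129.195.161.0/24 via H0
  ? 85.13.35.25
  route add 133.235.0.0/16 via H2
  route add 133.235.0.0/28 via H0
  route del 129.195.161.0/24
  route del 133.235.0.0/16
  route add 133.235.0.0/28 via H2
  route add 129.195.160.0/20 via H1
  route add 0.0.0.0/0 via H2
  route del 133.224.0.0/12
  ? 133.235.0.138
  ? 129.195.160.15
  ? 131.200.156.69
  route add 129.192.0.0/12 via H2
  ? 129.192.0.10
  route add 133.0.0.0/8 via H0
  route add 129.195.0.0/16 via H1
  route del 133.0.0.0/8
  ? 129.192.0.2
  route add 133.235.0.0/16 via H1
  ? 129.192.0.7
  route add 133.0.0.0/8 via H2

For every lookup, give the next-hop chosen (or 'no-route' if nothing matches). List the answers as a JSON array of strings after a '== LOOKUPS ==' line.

Process each operation:
  add 129.192.0.0/13 -> H2 at depth 13
  add 0.0.0.0/0 -> H2 at depth 0
  del 129.192.0.0/13 (clear depth 13)
  del 0.0.0.0/0 (clear depth 0)
  add 133.235.0.0/19 -> H0 at depth 19
  Q 47.231.135.75: descend ε ; hops seen [∅] ; pick no-route
  add 133.224.0.0/12 -> H2 at depth 12
  add 129.195.161.0/24 -> H0 at depth 24
  Q 85.13.35.25: descend ε ; hops seen [∅] ; pick no-route
  add 133.235.0.0/16 -> H2 at depth 16
  add 133.235.0.0/28 -> H0 at depth 28
  del 129.195.161.0/24 (clear depth 24)
  del 133.235.0.0/16 (clear depth 16)
  add 133.235.0.0/28 -> H2 at depth 28
  add 129.195.160.0/20 -> H1 at depth 20
  add 0.0.0.0/0 -> H2 at depth 0
  del 133.224.0.0/12 (clear depth 12)
  Q 133.235.0.138: descend 100001011110101100000000 ; hops seen [H2,H0] ; pick H0
  Q 129.195.160.15: descend 10000001110000111010000 ; hops seen [H2,H1] ; pick H1
  Q 131.200.156.69: descend 100000 ; hops seen [H2] ; pick H2
  add 129.192.0.0/12 -> H2 at depth 12
  Q 129.192.0.10: descend 10000001110000 ; hops seen [H2,H2] ; pick H2
  add 133.0.0.0/8 -> H0 at depth 8
  add 129.195.0.0/16 -> H1 at depth 16
  del 133.0.0.0/8 (clear depth 8)
  Q 129.192.0.2: descend 10000001110000 ; hops seen [H2,H2] ; pick H2
  add 133.235.0.0/16 -> H1 at depth 16
  Q 129.192.0.7: descend 10000001110000 ; hops seen [H2,H2] ; pick H2
  add 133.0.0.0/8 -> H2 at depth 8

== LOOKUPS ==
["no-route","no-route","H0","H1","H2","H2","H2","H2"]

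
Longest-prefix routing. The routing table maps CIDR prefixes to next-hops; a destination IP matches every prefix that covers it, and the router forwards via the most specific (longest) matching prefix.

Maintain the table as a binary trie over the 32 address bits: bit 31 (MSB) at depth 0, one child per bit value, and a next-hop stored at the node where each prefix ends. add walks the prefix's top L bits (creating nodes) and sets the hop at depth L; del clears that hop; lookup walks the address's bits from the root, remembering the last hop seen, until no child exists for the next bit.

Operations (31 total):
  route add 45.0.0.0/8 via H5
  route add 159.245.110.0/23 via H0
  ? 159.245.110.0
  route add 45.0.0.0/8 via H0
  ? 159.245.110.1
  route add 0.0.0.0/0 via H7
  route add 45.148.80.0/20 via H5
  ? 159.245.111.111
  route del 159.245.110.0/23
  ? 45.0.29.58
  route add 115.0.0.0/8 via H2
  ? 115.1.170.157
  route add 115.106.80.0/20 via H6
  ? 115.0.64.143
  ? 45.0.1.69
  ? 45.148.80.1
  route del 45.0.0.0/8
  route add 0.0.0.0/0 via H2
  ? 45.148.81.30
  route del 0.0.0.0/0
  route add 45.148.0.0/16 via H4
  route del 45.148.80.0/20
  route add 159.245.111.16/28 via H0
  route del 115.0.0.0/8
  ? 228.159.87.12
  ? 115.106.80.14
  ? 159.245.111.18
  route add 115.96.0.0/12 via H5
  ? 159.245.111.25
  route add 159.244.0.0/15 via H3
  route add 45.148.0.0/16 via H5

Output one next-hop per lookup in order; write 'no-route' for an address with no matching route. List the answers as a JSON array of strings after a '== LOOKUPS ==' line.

Apply in order:
  + 45.0.0.0/8 (H5) depth=8
  + 159.245.110.0/23 (H0) depth=23
  ? 159.245.110.0  path d0:-→d1:-→d2:-→d3:-→d4:-→d5:-→d6:-→d7:-→d8:-→d9:-→d10:-→d11:-→d12:-→d13:-→d14:-→d15:-→d16:-→d17:-→d18:-→d19:-→d20:-→d21:-→d22:-→d23:H0  best=H0
  + 45.0.0.0/8 (H0) depth=8
  ? 159.245.110.1  path d0:-→d1:-→d2:-→d3:-→d4:-→d5:-→d6:-→d7:-→d8:-→d9:-→d10:-→d11:-→d12:-→d13:-→d14:-→d15:-→d16:-→d17:-→d18:-→d19:-→d20:-→d21:-→d22:-→d23:H0  best=H0
  + 0.0.0.0/0 (H7) depth=0
  + 45.148.80.0/20 (H5) depth=20
  ? 159.245.111.111  path d0:H7→d1:-→d2:-→d3:-→d4:-→d5:-→d6:-→d7:-→d8:-→d9:-→d10:-→d11:-→d12:-→d13:-→d14:-→d15:-→d16:-→d17:-→d18:-→d19:-→d20:-→d21:-→d22:-→d23:H0  best=H0
  - 159.245.110.0/23 clear@23
  ? 45.0.29.58  path d0:H7→d1:-→d2:-→d3:-→d4:-→d5:-→d6:-→d7:-→d8:H0  best=H0
  + 115.0.0.0/8 (H2) depth=8
  ? 115.1.170.157  path d0:H7→d1:-→d2:-→d3:-→d4:-→d5:-→d6:-→d7:-→d8:H2  best=H2
  + 115.106.80.0/20 (H6) depth=20
  ? 115.0.64.143  path d0:H7→d1:-→d2:-→d3:-→d4:-→d5:-→d6:-→d7:-→d8:H2→d9:-  best=H2
  ? 45.0.1.69  path d0:H7→d1:-→d2:-→d3:-→d4:-→d5:-→d6:-→d7:-→d8:H0  best=H0
  ? 45.148.80.1  path d0:H7→d1:-→d2:-→d3:-→d4:-→d5:-→d6:-→d7:-→d8:H0→d9:-→d10:-→d11:-→d12:-→d13:-→d14:-→d15:-→d16:-→d17:-→d18:-→d19:-→d20:H5  best=H5
  - 45.0.0.0/8 clear@8
  + 0.0.0.0/0 (H2) depth=0
  ? 45.148.81.30  path d0:H2→d1:-→d2:-→d3:-→d4:-→d5:-→d6:-→d7:-→d8:-→d9:-→d10:-→d11:-→d12:-→d13:-→d14:-→d15:-→d16:-→d17:-→d18:-→d19:-→d20:H5  best=H5
  - 0.0.0.0/0 clear@0
  + 45.148.0.0/16 (H4) depth=16
  - 45.148.80.0/20 clear@20
  + 159.245.111.16/28 (H0) depth=28
  - 115.0.0.0/8 clear@8
  ? 228.159.87.12  path d0:-→d1:-  best=no-route
  ? 115.106.80.14  path d0:-→d1:-→d2:-→d3:-→d4:-→d5:-→d6:-→d7:-→d8:-→d9:-→d10:-→d11:-→d12:-→d13:-→d14:-→d15:-→d16:-→d17:-→d18:-→d19:-→d20:H6  best=H6
  ? 159.245.111.18  path d0:-→d1:-→d2:-→d3:-→d4:-→d5:-→d6:-→d7:-→d8:-→d9:-→d10:-→d11:-→d12:-→d13:-→d14:-→d15:-→d16:-→d17:-→d18:-→d19:-→d20:-→d21:-→d22:-→d23:-→d24:-→d25:-→d26:-→d27:-→d28:H0  best=H0
  + 115.96.0.0/12 (H5) depth=12
  ? 159.245.111.25  path d0:-→d1:-→d2:-→d3:-→d4:-→d5:-→d6:-→d7:-→d8:-→d9:-→d10:-→d11:-→d12:-→d13:-→d14:-→d15:-→d16:-→d17:-→d18:-→d19:-→d20:-→d21:-→d22:-→d23:-→d24:-→d25:-→d26:-→d27:-→d28:H0  best=H0
  + 159.244.0.0/15 (H3) depth=15
  + 45.148.0.0/16 (H5) depth=16

== LOOKUPS ==
["H0","H0","H0","H0","H2","H2","H0","H5","H5","no-route","H6","H0","H0"]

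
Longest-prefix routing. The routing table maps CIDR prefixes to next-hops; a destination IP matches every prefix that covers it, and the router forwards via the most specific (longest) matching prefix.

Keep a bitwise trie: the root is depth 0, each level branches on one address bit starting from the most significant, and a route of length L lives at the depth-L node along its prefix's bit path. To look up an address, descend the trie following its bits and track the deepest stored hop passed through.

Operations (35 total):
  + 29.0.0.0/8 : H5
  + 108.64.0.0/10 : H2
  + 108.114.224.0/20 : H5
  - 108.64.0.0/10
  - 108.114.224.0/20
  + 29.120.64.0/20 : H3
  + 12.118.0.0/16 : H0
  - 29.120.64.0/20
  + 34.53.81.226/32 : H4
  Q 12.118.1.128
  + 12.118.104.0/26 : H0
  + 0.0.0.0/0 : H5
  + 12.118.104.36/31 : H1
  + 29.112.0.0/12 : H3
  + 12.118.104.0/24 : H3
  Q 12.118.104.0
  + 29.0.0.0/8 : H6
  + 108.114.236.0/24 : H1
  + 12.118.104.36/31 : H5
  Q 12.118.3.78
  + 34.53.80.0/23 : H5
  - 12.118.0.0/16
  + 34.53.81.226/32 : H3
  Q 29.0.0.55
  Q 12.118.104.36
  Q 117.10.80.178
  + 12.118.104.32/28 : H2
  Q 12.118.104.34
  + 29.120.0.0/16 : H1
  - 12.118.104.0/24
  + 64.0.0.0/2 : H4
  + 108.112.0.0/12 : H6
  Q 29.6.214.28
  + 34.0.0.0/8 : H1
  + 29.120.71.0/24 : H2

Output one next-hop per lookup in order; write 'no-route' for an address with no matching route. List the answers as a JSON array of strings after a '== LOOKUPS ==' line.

Process each operation:
  add 29.0.0.0/8 -> H5 at depth 8
  add 108.64.0.0/10 -> H2 at depth 10
  add 108.114.224.0/20 -> H5 at depth 20
  - 108.64.0.0/10 clear@10
  - 108.114.224.0/20 clear@20
  add 29.120.64.0/20 -> H3 at depth 20
  add 12.118.0.0/16 -> H0 at depth 16
  - 29.120.64.0/20 clear@20
  add 34.53.81.226/32 -> H4 at depth 32
  lookup 12.118.1.128: bits 0000110001110110 walk d0:-→d1:-→d2:-→d3:-→d4:-→d5:-→d6:-→d7:-→d8:-→d9:-→d10:-→d11:-→d12:-→d13:-→d14:-→d15:-→d16:H0 -> H0
  add 12.118.104.0/26 -> H0 at depth 26
  add 0.0.0.0/0 -> H5 at depth 0
  add 12.118.104.36/31 -> H1 at depth 31
  add 29.112.0.0/12 -> H3 at depth 12
  add 12.118.104.0/24 -> H3 at depth 24
  lookup 12.118.104.0: bits 00001100011101100110100000 walk d0:H5→d1:-→d2:-→d3:-→d4:-→d5:-→d6:-→d7:-→d8:-→d9:-→d10:-→d11:-→d12:-→d13:-→d14:-→d15:-→d16:H0→d17:-→d18:-→d19:-→d20:-→d21:-→d22:-→d23:-→d24:H3→d25:-→d26:H0 -> H0
  add 29.0.0.0/8 -> H6 at depth 8
  add 108.114.236.0/24 -> H1 at depth 24
  add 12.118.104.36/31 -> H5 at depth 31
  lookup 12.118.3.78: bits 00001100011101100 walk d0:H5→d1:-→d2:-→d3:-→d4:-→d5:-→d6:-→d7:-→d8:-→d9:-→d10:-→d11:-→d12:-→d13:-→d14:-→d15:-→d16:H0→d17:- -> H0
  add 34.53.80.0/23 -> H5 at depth 23
  - 12.118.0.0/16 clear@16
  add 34.53.81.226/32 -> H3 at depth 32
  lookup 29.0.0.55: bits 000111010 walk d0:H5→d1:-→d2:-→d3:-→d4:-→d5:-→d6:-→d7:-→d8:H6→d9:- -> H6
  lookup 12.118.104.36: bits 0000110001110110011010000010010 walk d0:H5→d1:-→d2:-→d3:-→d4:-→d5:-→d6:-→d7:-→d8:-→d9:-→d10:-→d11:-→d12:-→d13:-→d14:-→d15:-→d16:-→d17:-→d18:-→d19:-→d20:-→d21:-→d22:-→d23:-→d24:H3→d25:-→d26:H0→d27:-→d28:-→d29:-→d30:-→d31:H5 -> H5
  lookup 117.10.80.178: bits 011 walk d0:H5→d1:-→d2:-→d3:- -> H5
  add 12.118.104.32/28 -> H2 at depth 28
  lookup 12.118.104.34: bits 00001100011101100110100000100 walk d0:H5→d1:-→d2:-→d3:-→d4:-→d5:-→d6:-→d7:-→d8:-→d9:-→d10:-→d11:-→d12:-→d13:-→d14:-→d15:-→d16:-→d17:-→d18:-→d19:-→d20:-→d21:-→d22:-→d23:-→d24:H3→d25:-→d26:H0→d27:-→d28:H2→d29:- -> H2
  add 29.120.0.0/16 -> H1 at depth 16
  - 12.118.104.0/24 clear@24
  add 64.0.0.0/2 -> H4 at depth 2
  add 108.112.0.0/12 -> H6 at depth 12
  lookup 29.6.214.28: bits 000111010 walk d0:H5→d1:-→d2:-→d3:-→d4:-→d5:-→d6:-→d7:-→d8:H6→d9:- -> H6
  add 34.0.0.0/8 -> H1 at depth 8
  add 29.120.71.0/24 -> H2 at depth 24

== LOOKUPS ==
["H0","H0","H0","H6","H5","H5","H2","H6"]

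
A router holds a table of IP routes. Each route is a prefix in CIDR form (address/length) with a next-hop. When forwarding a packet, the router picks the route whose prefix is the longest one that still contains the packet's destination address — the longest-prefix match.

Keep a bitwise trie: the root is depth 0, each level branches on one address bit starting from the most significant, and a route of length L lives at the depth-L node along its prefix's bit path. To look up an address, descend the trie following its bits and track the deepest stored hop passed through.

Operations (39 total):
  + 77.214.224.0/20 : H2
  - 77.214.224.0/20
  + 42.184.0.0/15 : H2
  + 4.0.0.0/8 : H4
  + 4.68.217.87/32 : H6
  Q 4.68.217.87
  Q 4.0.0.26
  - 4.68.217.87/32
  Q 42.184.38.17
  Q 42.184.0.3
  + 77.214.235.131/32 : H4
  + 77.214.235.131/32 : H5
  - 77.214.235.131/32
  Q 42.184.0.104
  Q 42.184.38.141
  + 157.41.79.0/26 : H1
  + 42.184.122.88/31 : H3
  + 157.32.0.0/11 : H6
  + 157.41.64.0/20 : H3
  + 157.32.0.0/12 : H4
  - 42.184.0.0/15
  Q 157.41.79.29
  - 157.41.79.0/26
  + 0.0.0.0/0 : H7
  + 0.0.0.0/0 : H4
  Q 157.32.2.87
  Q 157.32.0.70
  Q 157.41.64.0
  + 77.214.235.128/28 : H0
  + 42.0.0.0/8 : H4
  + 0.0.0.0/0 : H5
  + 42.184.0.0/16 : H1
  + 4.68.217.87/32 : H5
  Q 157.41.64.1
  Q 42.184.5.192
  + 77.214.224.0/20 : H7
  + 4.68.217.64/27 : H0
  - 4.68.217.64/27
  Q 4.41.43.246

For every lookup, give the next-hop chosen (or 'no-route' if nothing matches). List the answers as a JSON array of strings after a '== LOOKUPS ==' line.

Trace:
  + 77.214.224.0/20 (H2) depth=20
  - 77.214.224.0/20 clear@20
  + 42.184.0.0/15 (H2) depth=15
  + 4.0.0.0/8 (H4) depth=8
  + 4.68.217.87/32 (H6) depth=32
  ? 4.68.217.87  path d0:-→d1:-→d2:-→d3:-→d4:-→d5:-→d6:-→d7:-→d8:H4→d9:-→d10:-→d11:-→d12:-→d13:-→d14:-→d15:-→d16:-→d17:-→d18:-→d19:-→d20:-→d21:-→d22:-→d23:-→d24:-→d25:-→d26:-→d27:-→d28:-→d29:-→d30:-→d31:-→d32:H6  best=H6
  ? 4.0.0.26  path d0:-→d1:-→d2:-→d3:-→d4:-→d5:-→d6:-→d7:-→d8:H4→d9:-  best=H4
  - 4.68.217.87/32 clear@32
  ? 42.184.38.17  path d0:-→d1:-→d2:-→d3:-→d4:-→d5:-→d6:-→d7:-→d8:-→d9:-→d10:-→d11:-→d12:-→d13:-→d14:-→d15:H2  best=H2
  ? 42.184.0.3  path d0:-→d1:-→d2:-→d3:-→d4:-→d5:-→d6:-→d7:-→d8:-→d9:-→d10:-→d11:-→d12:-→d13:-→d14:-→d15:H2  best=H2
  + 77.214.235.131/32 (H4) depth=32
  + 77.214.235.131/32 (H5) depth=32
  - 77.214.235.131/32 clear@32
  ? 42.184.0.104  path d0:-→d1:-→d2:-→d3:-→d4:-→d5:-→d6:-→d7:-→d8:-→d9:-→d10:-→d11:-→d12:-→d13:-→d14:-→d15:H2  best=H2
  ? 42.184.38.141  path d0:-→d1:-→d2:-→d3:-→d4:-→d5:-→d6:-→d7:-→d8:-→d9:-→d10:-→d11:-→d12:-→d13:-→d14:-→d15:H2  best=H2
  + 157.41.79.0/26 (H1) depth=26
  + 42.184.122.88/31 (H3) depth=31
  + 157.32.0.0/11 (H6) depth=11
  + 157.41.64.0/20 (H3) depth=20
  + 157.32.0.0/12 (H4) depth=12
  - 42.184.0.0/15 clear@15
  ? 157.41.79.29  path d0:-→d1:-→d2:-→d3:-→d4:-→d5:-→d6:-→d7:-→d8:-→d9:-→d10:-→d11:H6→d12:H4→d13:-→d14:-→d15:-→d16:-→d17:-→d18:-→d19:-→d20:H3→d21:-→d22:-→d23:-→d24:-→d25:-→d26:H1  best=H1
  - 157.41.79.0/26 clear@26
  + 0.0.0.0/0 (H7) depth=0
  + 0.0.0.0/0 (H4) depth=0
  ? 157.32.2.87  path d0:H4→d1:-→d2:-→d3:-→d4:-→d5:-→d6:-→d7:-→d8:-→d9:-→d10:-→d11:H6→d12:H4  best=H4
  ? 157.32.0.70  path d0:H4→d1:-→d2:-→d3:-→d4:-→d5:-→d6:-→d7:-→d8:-→d9:-→d10:-→d11:H6→d12:H4  best=H4
  ? 157.41.64.0  path d0:H4→d1:-→d2:-→d3:-→d4:-→d5:-→d6:-→d7:-→d8:-→d9:-→d10:-→d11:H6→d12:H4→d13:-→d14:-→d15:-→d16:-→d17:-→d18:-→d19:-→d20:H3  best=H3
  + 77.214.235.128/28 (H0) depth=28
  + 42.0.0.0/8 (H4) depth=8
  + 0.0.0.0/0 (H5) depth=0
  + 42.184.0.0/16 (H1) depth=16
  + 4.68.217.87/32 (H5) depth=32
  ? 157.41.64.1  path d0:H5→d1:-→d2:-→d3:-→d4:-→d5:-→d6:-→d7:-→d8:-→d9:-→d10:-→d11:H6→d12:H4→d13:-→d14:-→d15:-→d16:-→d17:-→d18:-→d19:-→d20:H3  best=H3
  ? 42.184.5.192  path d0:H5→d1:-→d2:-→d3:-→d4:-→d5:-→d6:-→d7:-→d8:H4→d9:-→d10:-→d11:-→d12:-→d13:-→d14:-→d15:-→d16:H1→d17:-  best=H1
  + 77.214.224.0/20 (H7) depth=20
  + 4.68.217.64/27 (H0) depth=27
  - 4.68.217.64/27 clear@27
  ? 4.41.43.246  path d0:H5→d1:-→d2:-→d3:-→d4:-→d5:-→d6:-→d7:-→d8:H4→d9:-  best=H4

== LOOKUPS ==
["H6","H4","H2","H2","H2","H2","H1","H4","H4","H3","H3","H1","H4"]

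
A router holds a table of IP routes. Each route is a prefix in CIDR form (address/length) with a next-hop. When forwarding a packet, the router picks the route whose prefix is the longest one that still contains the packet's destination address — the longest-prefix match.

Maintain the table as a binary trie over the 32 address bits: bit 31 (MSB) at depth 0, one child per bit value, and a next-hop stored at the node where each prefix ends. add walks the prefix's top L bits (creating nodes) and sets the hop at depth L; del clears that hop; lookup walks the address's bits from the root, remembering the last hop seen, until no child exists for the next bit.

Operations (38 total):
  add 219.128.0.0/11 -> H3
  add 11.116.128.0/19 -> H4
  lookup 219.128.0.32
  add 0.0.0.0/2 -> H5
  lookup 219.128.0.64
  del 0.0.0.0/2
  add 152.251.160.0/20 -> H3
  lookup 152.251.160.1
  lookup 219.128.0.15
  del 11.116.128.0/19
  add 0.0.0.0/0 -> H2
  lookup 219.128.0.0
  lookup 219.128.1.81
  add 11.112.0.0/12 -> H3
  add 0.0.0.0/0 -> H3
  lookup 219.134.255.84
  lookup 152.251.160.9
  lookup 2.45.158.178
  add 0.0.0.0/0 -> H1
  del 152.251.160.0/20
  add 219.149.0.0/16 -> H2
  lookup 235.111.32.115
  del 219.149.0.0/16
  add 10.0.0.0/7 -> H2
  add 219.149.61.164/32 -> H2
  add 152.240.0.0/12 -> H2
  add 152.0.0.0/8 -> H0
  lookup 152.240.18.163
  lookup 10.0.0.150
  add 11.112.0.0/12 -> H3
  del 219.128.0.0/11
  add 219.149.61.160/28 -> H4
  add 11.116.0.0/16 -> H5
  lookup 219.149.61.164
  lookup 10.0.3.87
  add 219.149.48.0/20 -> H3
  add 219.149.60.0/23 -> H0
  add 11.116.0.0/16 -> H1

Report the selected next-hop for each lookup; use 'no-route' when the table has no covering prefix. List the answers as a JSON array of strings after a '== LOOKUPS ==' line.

Process each operation:
  add 219.128.0.0/11 -> H3 at depth 11
  add 11.116.128.0/19 -> H4 at depth 19
  Q 219.128.0.32: descend 11011011100 ; hops seen [H3] ; pick H3
  add 0.0.0.0/2 -> H5 at depth 2
  Q 219.128.0.64: descend 11011011100 ; hops seen [H3] ; pick H3
  del 0.0.0.0/2 (clear depth 2)
  add 152.251.160.0/20 -> H3 at depth 20
  Q 152.251.160.1: descend 10011000111110111010 ; hops seen [H3] ; pick H3
  Q 219.128.0.15: descend 11011011100 ; hops seen [H3] ; pick H3
  del 11.116.128.0/19 (clear depth 19)
  add 0.0.0.0/0 -> H2 at depth 0
  Q 219.128.0.0: descend 11011011100 ; hops seen [H2,H3] ; pick H3
  Q 219.128.1.81: descend 11011011100 ; hops seen [H2,H3] ; pick H3
  add 11.112.0.0/12 -> H3 at depth 12
  add 0.0.0.0/0 -> H3 at depth 0
  Q 219.134.255.84: descend 11011011100 ; hops seen [H3,H3] ; pick H3
  Q 152.251.160.9: descend 10011000111110111010 ; hops seen [H3,H3] ; pick H3
  Q 2.45.158.178: descend 0000 ; hops seen [H3] ; pick H3
  add 0.0.0.0/0 -> H1 at depth 0
  del 152.251.160.0/20 (clear depth 20)
  add 219.149.0.0/16 -> H2 at depth 16
  Q 235.111.32.115: descend 11 ; hops seen [H1] ; pick H1
  del 219.149.0.0/16 (clear depth 16)
  add 10.0.0.0/7 -> H2 at depth 7
  add 219.149.61.164/32 -> H2 at depth 32
  add 152.240.0.0/12 -> H2 at depth 12
  add 152.0.0.0/8 -> H0 at depth 8
  Q 152.240.18.163: descend 100110001111 ; hops seen [H1,H0,H2] ; pick H2
  Q 10.0.0.150: descend 0000101 ; hops seen [H1,H2] ; pick H2
  add 11.112.0.0/12 -> H3 at depth 12
  del 219.128.0.0/11 (clear depth 11)
  add 219.149.61.160/28 -> H4 at depth 28
  add 11.116.0.0/16 -> H5 at depth 16
  Q 219.149.61.164: descend 11011011100101010011110110100100 ; hops seen [H1,H4,H2] ; pick H2
  Q 10.0.3.87: descend 0000101 ; hops seen [H1,H2] ; pick H2
  add 219.149.48.0/20 -> H3 at depth 20
  add 219.149.60.0/23 -> H0 at depth 23
  add 11.116.0.0/16 -> H1 at depth 16

== LOOKUPS ==
["H3","H3","H3","H3","H3","H3","H3","H3","H3","H1","H2","H2","H2","H2"]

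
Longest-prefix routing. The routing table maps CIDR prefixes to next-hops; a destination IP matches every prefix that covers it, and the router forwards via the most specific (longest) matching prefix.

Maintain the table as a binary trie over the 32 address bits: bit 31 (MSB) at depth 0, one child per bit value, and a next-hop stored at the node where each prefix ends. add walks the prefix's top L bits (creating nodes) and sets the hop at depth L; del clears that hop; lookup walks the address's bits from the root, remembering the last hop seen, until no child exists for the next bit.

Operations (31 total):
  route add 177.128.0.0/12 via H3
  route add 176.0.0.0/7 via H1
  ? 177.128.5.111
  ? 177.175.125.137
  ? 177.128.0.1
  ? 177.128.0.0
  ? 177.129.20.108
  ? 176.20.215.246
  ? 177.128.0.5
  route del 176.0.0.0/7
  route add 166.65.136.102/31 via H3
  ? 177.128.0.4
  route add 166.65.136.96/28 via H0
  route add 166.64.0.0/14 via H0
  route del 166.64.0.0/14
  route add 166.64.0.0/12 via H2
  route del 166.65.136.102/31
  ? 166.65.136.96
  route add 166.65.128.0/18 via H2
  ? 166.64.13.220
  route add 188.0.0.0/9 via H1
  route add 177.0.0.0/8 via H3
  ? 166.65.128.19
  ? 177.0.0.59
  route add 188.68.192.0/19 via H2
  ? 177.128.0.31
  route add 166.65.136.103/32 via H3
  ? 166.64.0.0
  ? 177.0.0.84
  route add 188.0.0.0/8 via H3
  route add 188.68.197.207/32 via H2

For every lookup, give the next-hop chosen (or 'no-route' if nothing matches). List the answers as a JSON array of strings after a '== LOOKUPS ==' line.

Trace:
  add 177.128.0.0/12 -> H3 at depth 12
  add 176.0.0.0/7 -> H1 at depth 7
  lookup 177.128.5.111: bits 101100011000 walk d0:-→d1:-→d2:-→d3:-→d4:-→d5:-→d6:-→d7:H1→d8:-→d9:-→d10:-→d11:-→d12:H3 -> H3
  lookup 177.175.125.137: bits 1011000110 walk d0:-→d1:-→d2:-→d3:-→d4:-→d5:-→d6:-→d7:H1→d8:-→d9:-→d10:- -> H1
  lookup 177.128.0.1: bits 101100011000 walk d0:-→d1:-→d2:-→d3:-→d4:-→d5:-→d6:-→d7:H1→d8:-→d9:-→d10:-→d11:-→d12:H3 -> H3
  lookup 177.128.0.0: bits 101100011000 walk d0:-→d1:-→d2:-→d3:-→d4:-→d5:-→d6:-→d7:H1→d8:-→d9:-→d10:-→d11:-→d12:H3 -> H3
  lookup 177.129.20.108: bits 101100011000 walk d0:-→d1:-→d2:-→d3:-→d4:-→d5:-→d6:-→d7:H1→d8:-→d9:-→d10:-→d11:-→d12:H3 -> H3
  lookup 176.20.215.246: bits 1011000 walk d0:-→d1:-→d2:-→d3:-→d4:-→d5:-→d6:-→d7:H1 -> H1
  lookup 177.128.0.5: bits 101100011000 walk d0:-→d1:-→d2:-→d3:-→d4:-→d5:-→d6:-→d7:H1→d8:-→d9:-→d10:-→d11:-→d12:H3 -> H3
  - 176.0.0.0/7 clear@7
  add 166.65.136.102/31 -> H3 at depth 31
  lookup 177.128.0.4: bits 101100011000 walk d0:-→d1:-→d2:-→d3:-→d4:-→d5:-→d6:-→d7:-→d8:-→d9:-→d10:-→d11:-→d12:H3 -> H3
  add 166.65.136.96/28 -> H0 at depth 28
  add 166.64.0.0/14 -> H0 at depth 14
  - 166.64.0.0/14 clear@14
  add 166.64.0.0/12 -> H2 at depth 12
  - 166.65.136.102/31 clear@31
  lookup 166.65.136.96: bits 10100110010000011000100001100 walk d0:-→d1:-→d2:-→d3:-→d4:-→d5:-→d6:-→d7:-→d8:-→d9:-→d10:-→d11:-→d12:H2→d13:-→d14:-→d15:-→d16:-→d17:-→d18:-→d19:-→d20:-→d21:-→d22:-→d23:-→d24:-→d25:-→d26:-→d27:-→d28:H0→d29:- -> H0
  add 166.65.128.0/18 -> H2 at depth 18
  lookup 166.64.13.220: bits 101001100100000 walk d0:-→d1:-→d2:-→d3:-→d4:-→d5:-→d6:-→d7:-→d8:-→d9:-→d10:-→d11:-→d12:H2→d13:-→d14:-→d15:- -> H2
  add 188.0.0.0/9 -> H1 at depth 9
  add 177.0.0.0/8 -> H3 at depth 8
  lookup 166.65.128.19: bits 10100110010000011000 walk d0:-→d1:-→d2:-→d3:-→d4:-→d5:-→d6:-→d7:-→d8:-→d9:-→d10:-→d11:-→d12:H2→d13:-→d14:-→d15:-→d16:-→d17:-→d18:H2→d19:-→d20:- -> H2
  lookup 177.0.0.59: bits 10110001 walk d0:-→d1:-→d2:-→d3:-→d4:-→d5:-→d6:-→d7:-→d8:H3 -> H3
  add 188.68.192.0/19 -> H2 at depth 19
  lookup 177.128.0.31: bits 101100011000 walk d0:-→d1:-→d2:-→d3:-→d4:-→d5:-→d6:-→d7:-→d8:H3→d9:-→d10:-→d11:-→d12:H3 -> H3
  add 166.65.136.103/32 -> H3 at depth 32
  lookup 166.64.0.0: bits 101001100100000 walk d0:-→d1:-→d2:-→d3:-→d4:-→d5:-→d6:-→d7:-→d8:-→d9:-→d10:-→d11:-→d12:H2→d13:-→d14:-→d15:- -> H2
  lookup 177.0.0.84: bits 10110001 walk d0:-→d1:-→d2:-→d3:-→d4:-→d5:-→d6:-→d7:-→d8:H3 -> H3
  add 188.0.0.0/8 -> H3 at depth 8
  add 188.68.197.207/32 -> H2 at depth 32

== LOOKUPS ==
["H3","H1","H3","H3","H3","H1","H3","H3","H0","H2","H2","H3","H3","H2","H3"]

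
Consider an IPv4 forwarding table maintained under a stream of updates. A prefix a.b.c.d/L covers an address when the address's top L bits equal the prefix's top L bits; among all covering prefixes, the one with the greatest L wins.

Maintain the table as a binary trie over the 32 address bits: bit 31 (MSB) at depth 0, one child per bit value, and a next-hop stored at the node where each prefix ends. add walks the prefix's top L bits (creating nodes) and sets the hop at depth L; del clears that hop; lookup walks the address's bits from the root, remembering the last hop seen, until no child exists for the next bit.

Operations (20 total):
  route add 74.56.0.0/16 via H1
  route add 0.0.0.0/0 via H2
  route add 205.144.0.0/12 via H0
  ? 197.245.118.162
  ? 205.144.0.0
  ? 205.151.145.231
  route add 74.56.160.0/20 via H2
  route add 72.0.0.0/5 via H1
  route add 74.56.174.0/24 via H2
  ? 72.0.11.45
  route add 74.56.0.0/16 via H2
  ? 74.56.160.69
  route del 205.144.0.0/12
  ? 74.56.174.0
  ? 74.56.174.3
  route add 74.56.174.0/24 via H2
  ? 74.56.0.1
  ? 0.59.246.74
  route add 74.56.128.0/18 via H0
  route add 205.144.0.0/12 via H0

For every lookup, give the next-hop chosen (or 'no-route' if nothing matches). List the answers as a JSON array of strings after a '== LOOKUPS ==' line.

Apply in order:
  + 74.56.0.0/16 (H1) depth=16
  + 0.0.0.0/0 (H2) depth=0
  + 205.144.0.0/12 (H0) depth=12
  ? 197.245.118.162  path d0:H2→d1:-→d2:-→d3:-→d4:-  best=H2
  ? 205.144.0.0  path d0:H2→d1:-→d2:-→d3:-→d4:-→d5:-→d6:-→d7:-→d8:-→d9:-→d10:-→d11:-→d12:H0  best=H0
  ? 205.151.145.231  path d0:H2→d1:-→d2:-→d3:-→d4:-→d5:-→d6:-→d7:-→d8:-→d9:-→d10:-→d11:-→d12:H0  best=H0
  + 74.56.160.0/20 (H2) depth=20
  + 72.0.0.0/5 (H1) depth=5
  + 74.56.174.0/24 (H2) depth=24
  ? 72.0.11.45  path d0:H2→d1:-→d2:-→d3:-→d4:-→d5:H1→d6:-  best=H1
  + 74.56.0.0/16 (H2) depth=16
  ? 74.56.160.69  path d0:H2→d1:-→d2:-→d3:-→d4:-→d5:H1→d6:-→d7:-→d8:-→d9:-→d10:-→d11:-→d12:-→d13:-→d14:-→d15:-→d16:H2→d17:-→d18:-→d19:-→d20:H2  best=H2
  del 205.144.0.0/12 (clear depth 12)
  ? 74.56.174.0  path d0:H2→d1:-→d2:-→d3:-→d4:-→d5:H1→d6:-→d7:-→d8:-→d9:-→d10:-→d11:-→d12:-→d13:-→d14:-→d15:-→d16:H2→d17:-→d18:-→d19:-→d20:H2→d21:-→d22:-→d23:-→d24:H2  best=H2
  ? 74.56.174.3  path d0:H2→d1:-→d2:-→d3:-→d4:-→d5:H1→d6:-→d7:-→d8:-→d9:-→d10:-→d11:-→d12:-→d13:-→d14:-→d15:-→d16:H2→d17:-→d18:-→d19:-→d20:H2→d21:-→d22:-→d23:-→d24:H2  best=H2
  + 74.56.174.0/24 (H2) depth=24
  ? 74.56.0.1  path d0:H2→d1:-→d2:-→d3:-→d4:-→d5:H1→d6:-→d7:-→d8:-→d9:-→d10:-→d11:-→d12:-→d13:-→d14:-→d15:-→d16:H2  best=H2
  ? 0.59.246.74  path d0:H2→d1:-  best=H2
  + 74.56.128.0/18 (H0) depth=18
  + 205.144.0.0/12 (H0) depth=12

== LOOKUPS ==
["H2","H0","H0","H1","H2","H2","H2","H2","H2"]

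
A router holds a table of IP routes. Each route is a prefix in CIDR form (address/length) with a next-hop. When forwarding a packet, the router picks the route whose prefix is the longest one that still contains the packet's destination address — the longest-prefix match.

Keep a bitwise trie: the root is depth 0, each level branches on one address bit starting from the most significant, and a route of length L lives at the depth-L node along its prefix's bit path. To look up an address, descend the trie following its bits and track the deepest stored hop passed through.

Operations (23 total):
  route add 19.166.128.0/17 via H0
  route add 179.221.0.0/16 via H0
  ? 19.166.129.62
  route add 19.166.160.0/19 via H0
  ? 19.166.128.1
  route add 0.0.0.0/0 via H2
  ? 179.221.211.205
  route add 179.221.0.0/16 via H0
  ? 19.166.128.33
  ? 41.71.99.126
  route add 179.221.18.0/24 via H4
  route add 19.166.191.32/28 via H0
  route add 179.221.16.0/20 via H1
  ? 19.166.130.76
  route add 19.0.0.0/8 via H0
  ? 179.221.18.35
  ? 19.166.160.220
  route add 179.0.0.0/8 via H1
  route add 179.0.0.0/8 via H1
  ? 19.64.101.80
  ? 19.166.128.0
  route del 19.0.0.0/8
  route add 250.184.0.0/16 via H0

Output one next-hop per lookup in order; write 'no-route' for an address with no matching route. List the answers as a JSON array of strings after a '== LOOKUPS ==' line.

Trace:
  add 19.166.128.0/17 -> H0 at depth 17
  add 179.221.0.0/16 -> H0 at depth 16
  lookup 19.166.129.62: bits 00010011101001101 walk d0:-→d1:-→d2:-→d3:-→d4:-→d5:-→d6:-→d7:-→d8:-→d9:-→d10:-→d11:-→d12:-→d13:-→d14:-→d15:-→d16:-→d17:H0 -> H0
  add 19.166.160.0/19 -> H0 at depth 19
  lookup 19.166.128.1: bits 000100111010011010 walk d0:-→d1:-→d2:-→d3:-→d4:-→d5:-→d6:-→d7:-→d8:-→d9:-→d10:-→d11:-→d12:-→d13:-→d14:-→d15:-→d16:-→d17:H0→d18:- -> H0
  add 0.0.0.0/0 -> H2 at depth 0
  lookup 179.221.211.205: bits 1011001111011101 walk d0:H2→d1:-→d2:-→d3:-→d4:-→d5:-→d6:-→d7:-→d8:-→d9:-→d10:-→d11:-→d12:-→d13:-→d14:-→d15:-→d16:H0 -> H0
  add 179.221.0.0/16 -> H0 at depth 16
  lookup 19.166.128.33: bits 000100111010011010 walk d0:H2→d1:-→d2:-→d3:-→d4:-→d5:-→d6:-→d7:-→d8:-→d9:-→d10:-→d11:-→d12:-→d13:-→d14:-→d15:-→d16:-→d17:H0→d18:- -> H0
  lookup 41.71.99.126: bits 00 walk d0:H2→d1:-→d2:- -> H2
  add 179.221.18.0/24 -> H4 at depth 24
  add 19.166.191.32/28 -> H0 at depth 28
  add 179.221.16.0/20 -> H1 at depth 20
  lookup 19.166.130.76: bits 000100111010011010 walk d0:H2→d1:-→d2:-→d3:-→d4:-→d5:-→d6:-→d7:-→d8:-→d9:-→d10:-→d11:-→d12:-→d13:-→d14:-→d15:-→d16:-→d17:H0→d18:- -> H0
  add 19.0.0.0/8 -> H0 at depth 8
  lookup 179.221.18.35: bits 101100111101110100010010 walk d0:H2→d1:-→d2:-→d3:-→d4:-→d5:-→d6:-→d7:-→d8:-→d9:-→d10:-→d11:-→d12:-→d13:-→d14:-→d15:-→d16:H0→d17:-→d18:-→d19:-→d20:H1→d21:-→d22:-→d23:-→d24:H4 -> H4
  lookup 19.166.160.220: bits 0001001110100110101 walk d0:H2→d1:-→d2:-→d3:-→d4:-→d5:-→d6:-→d7:-→d8:H0→d9:-→d10:-→d11:-→d12:-→d13:-→d14:-→d15:-→d16:-→d17:H0→d18:-→d19:H0 -> H0
  add 179.0.0.0/8 -> H1 at depth 8
  add 179.0.0.0/8 -> H1 at depth 8
  lookup 19.64.101.80: bits 00010011 walk d0:H2→d1:-→d2:-→d3:-→d4:-→d5:-→d6:-→d7:-→d8:H0 -> H0
  lookup 19.166.128.0: bits 000100111010011010 walk d0:H2→d1:-→d2:-→d3:-→d4:-→d5:-→d6:-→d7:-→d8:H0→d9:-→d10:-→d11:-→d12:-→d13:-→d14:-→d15:-→d16:-→d17:H0→d18:- -> H0
  - 19.0.0.0/8 clear@8
  add 250.184.0.0/16 -> H0 at depth 16

== LOOKUPS ==
["H0","H0","H0","H0","H2","H0","H4","H0","H0","H0"]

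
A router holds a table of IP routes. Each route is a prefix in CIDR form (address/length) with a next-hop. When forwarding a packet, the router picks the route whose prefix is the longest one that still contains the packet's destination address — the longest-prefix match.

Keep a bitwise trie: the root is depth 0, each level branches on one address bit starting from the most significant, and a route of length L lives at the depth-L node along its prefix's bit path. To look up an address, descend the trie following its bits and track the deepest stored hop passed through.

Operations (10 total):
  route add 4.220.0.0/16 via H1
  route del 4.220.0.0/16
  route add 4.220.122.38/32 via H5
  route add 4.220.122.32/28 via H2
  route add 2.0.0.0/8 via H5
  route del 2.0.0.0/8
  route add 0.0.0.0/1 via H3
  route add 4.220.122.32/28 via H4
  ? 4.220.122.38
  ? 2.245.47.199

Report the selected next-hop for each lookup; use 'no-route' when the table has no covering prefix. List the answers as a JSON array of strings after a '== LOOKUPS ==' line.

Apply in order:
  add 4.220.0.0/16 -> H1 at depth 16
  del 4.220.0.0/16 (clear depth 16)
  add 4.220.122.38/32 -> H5 at depth 32
  add 4.220.122.32/28 -> H2 at depth 28
  add 2.0.0.0/8 -> H5 at depth 8
  del 2.0.0.0/8 (clear depth 8)
  add 0.0.0.0/1 -> H3 at depth 1
  add 4.220.122.32/28 -> H4 at depth 28
  Q 4.220.122.38: descend 00000100110111000111101000100110 ; hops seen [H3,H4,H5] ; pick H5
  Q 2.245.47.199: descend 00000010 ; hops seen [H3] ; pick H3

== LOOKUPS ==
["H5","H3"]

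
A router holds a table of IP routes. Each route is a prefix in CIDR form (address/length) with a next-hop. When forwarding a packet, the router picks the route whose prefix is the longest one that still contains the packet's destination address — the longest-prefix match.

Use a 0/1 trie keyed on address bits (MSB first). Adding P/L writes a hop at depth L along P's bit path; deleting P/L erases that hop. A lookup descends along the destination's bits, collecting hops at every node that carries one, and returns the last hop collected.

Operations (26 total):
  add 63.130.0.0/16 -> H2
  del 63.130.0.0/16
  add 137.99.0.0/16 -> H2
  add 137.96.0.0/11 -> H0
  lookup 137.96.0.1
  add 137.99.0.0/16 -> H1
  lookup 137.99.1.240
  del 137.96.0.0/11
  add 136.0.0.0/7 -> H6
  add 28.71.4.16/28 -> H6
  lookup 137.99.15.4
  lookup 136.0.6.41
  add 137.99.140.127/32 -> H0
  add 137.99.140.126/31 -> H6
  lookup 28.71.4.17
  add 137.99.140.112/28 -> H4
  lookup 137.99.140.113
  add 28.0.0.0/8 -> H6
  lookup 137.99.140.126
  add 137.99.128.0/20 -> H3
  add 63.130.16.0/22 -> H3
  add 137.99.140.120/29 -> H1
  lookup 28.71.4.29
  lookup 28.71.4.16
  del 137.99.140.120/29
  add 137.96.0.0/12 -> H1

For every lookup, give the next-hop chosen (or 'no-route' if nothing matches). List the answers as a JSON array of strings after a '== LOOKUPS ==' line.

Apply in order:
  + 63.130.0.0/16 (H2) depth=16
  del 63.130.0.0/16 (clear depth 16)
  + 137.99.0.0/16 (H2) depth=16
  + 137.96.0.0/11 (H0) depth=11
  lookup 137.96.0.1: bits 10001001011000 walk d0:-→d1:-→d2:-→d3:-→d4:-→d5:-→d6:-→d7:-→d8:-→d9:-→d10:-→d11:H0→d12:-→d13:-→d14:- -> H0
  + 137.99.0.0/16 (H1) depth=16
  lookup 137.99.1.240: bits 1000100101100011 walk d0:-→d1:-→d2:-→d3:-→d4:-→d5:-→d6:-→d7:-→d8:-→d9:-→d10:-→d11:H0→d12:-→d13:-→d14:-→d15:-→d16:H1 -> H1
  del 137.96.0.0/11 (clear depth 11)
  + 136.0.0.0/7 (H6) depth=7
  + 28.71.4.16/28 (H6) depth=28
  lookup 137.99.15.4: bits 1000100101100011 walk d0:-→d1:-→d2:-→d3:-→d4:-→d5:-→d6:-→d7:H6→d8:-→d9:-→d10:-→d11:-→d12:-→d13:-→d14:-→d15:-→d16:H1 -> H1
  lookup 136.0.6.41: bits 1000100 walk d0:-→d1:-→d2:-→d3:-→d4:-→d5:-→d6:-→d7:H6 -> H6
  + 137.99.140.127/32 (H0) depth=32
  + 137.99.140.126/31 (H6) depth=31
  lookup 28.71.4.17: bits 0001110001000111000001000001 walk d0:-→d1:-→d2:-→d3:-→d4:-→d5:-→d6:-→d7:-→d8:-→d9:-→d10:-→d11:-→d12:-→d13:-→d14:-→d15:-→d16:-→d17:-→d18:-→d19:-→d20:-→d21:-→d22:-→d23:-→d24:-→d25:-→d26:-→d27:-→d28:H6 -> H6
  + 137.99.140.112/28 (H4) depth=28
  lookup 137.99.140.113: bits 1000100101100011100011000111 walk d0:-→d1:-→d2:-→d3:-→d4:-→d5:-→d6:-→d7:H6→d8:-→d9:-→d10:-→d11:-→d12:-→d13:-→d14:-→d15:-→d16:H1→d17:-→d18:-→d19:-→d20:-→d21:-→d22:-→d23:-→d24:-→d25:-→d26:-→d27:-→d28:H4 -> H4
  + 28.0.0.0/8 (H6) depth=8
  lookup 137.99.140.126: bits 1000100101100011100011000111111 walk d0:-→d1:-→d2:-→d3:-→d4:-→d5:-→d6:-→d7:H6→d8:-→d9:-→d10:-→d11:-→d12:-→d13:-→d14:-→d15:-→d16:H1→d17:-→d18:-→d19:-→d20:-→d21:-→d22:-→d23:-→d24:-→d25:-→d26:-→d27:-→d28:H4→d29:-→d30:-→d31:H6 -> H6
  + 137.99.128.0/20 (H3) depth=20
  + 63.130.16.0/22 (H3) depth=22
  + 137.99.140.120/29 (H1) depth=29
  lookup 28.71.4.29: bits 0001110001000111000001000001 walk d0:-→d1:-→d2:-→d3:-→d4:-→d5:-→d6:-→d7:-→d8:H6→d9:-→d10:-→d11:-→d12:-→d13:-→d14:-→d15:-→d16:-→d17:-→d18:-→d19:-→d20:-→d21:-→d22:-→d23:-→d24:-→d25:-→d26:-→d27:-→d28:H6 -> H6
  lookup 28.71.4.16: bits 0001110001000111000001000001 walk d0:-→d1:-→d2:-→d3:-→d4:-→d5:-→d6:-→d7:-→d8:H6→d9:-→d10:-→d11:-→d12:-→d13:-→d14:-→d15:-→d16:-→d17:-→d18:-→d19:-→d20:-→d21:-→d22:-→d23:-→d24:-→d25:-→d26:-→d27:-→d28:H6 -> H6
  del 137.99.140.120/29 (clear depth 29)
  + 137.96.0.0/12 (H1) depth=12

== LOOKUPS ==
["H0","H1","H1","H6","H6","H4","H6","H6","H6"]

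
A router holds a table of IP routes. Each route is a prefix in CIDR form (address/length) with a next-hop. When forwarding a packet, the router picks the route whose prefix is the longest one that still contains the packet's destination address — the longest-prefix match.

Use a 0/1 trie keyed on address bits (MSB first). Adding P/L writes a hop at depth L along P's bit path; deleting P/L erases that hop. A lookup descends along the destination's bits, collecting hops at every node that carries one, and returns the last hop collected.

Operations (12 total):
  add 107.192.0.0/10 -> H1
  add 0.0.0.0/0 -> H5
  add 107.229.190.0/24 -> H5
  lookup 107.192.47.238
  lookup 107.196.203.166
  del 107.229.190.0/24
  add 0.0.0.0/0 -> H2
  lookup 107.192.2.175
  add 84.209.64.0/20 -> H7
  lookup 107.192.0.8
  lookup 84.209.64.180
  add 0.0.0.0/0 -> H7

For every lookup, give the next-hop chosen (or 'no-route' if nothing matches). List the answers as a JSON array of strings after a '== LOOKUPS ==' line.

Apply in order:
  + 107.192.0.0/10 (H1) depth=10
  + 0.0.0.0/0 (H5) depth=0
  + 107.229.190.0/24 (H5) depth=24
  lookup 107.192.47.238: bits 0110101111 walk d0:H5→d1:-→d2:-→d3:-→d4:-→d5:-→d6:-→d7:-→d8:-→d9:-→d10:H1 -> H1
  lookup 107.196.203.166: bits 0110101111 walk d0:H5→d1:-→d2:-→d3:-→d4:-→d5:-→d6:-→d7:-→d8:-→d9:-→d10:H1 -> H1
  - 107.229.190.0/24 clear@24
  + 0.0.0.0/0 (H2) depth=0
  lookup 107.192.2.175: bits 0110101111 walk d0:H2→d1:-→d2:-→d3:-→d4:-→d5:-→d6:-→d7:-→d8:-→d9:-→d10:H1 -> H1
  + 84.209.64.0/20 (H7) depth=20
  lookup 107.192.0.8: bits 0110101111 walk d0:H2→d1:-→d2:-→d3:-→d4:-→d5:-→d6:-→d7:-→d8:-→d9:-→d10:H1 -> H1
  lookup 84.209.64.180: bits 01010100110100010100 walk d0:H2→d1:-→d2:-→d3:-→d4:-→d5:-→d6:-→d7:-→d8:-→d9:-→d10:-→d11:-→d12:-→d13:-→d14:-→d15:-→d16:-→d17:-→d18:-→d19:-→d20:H7 -> H7
  + 0.0.0.0/0 (H7) depth=0

== LOOKUPS ==
["H1","H1","H1","H1","H7"]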